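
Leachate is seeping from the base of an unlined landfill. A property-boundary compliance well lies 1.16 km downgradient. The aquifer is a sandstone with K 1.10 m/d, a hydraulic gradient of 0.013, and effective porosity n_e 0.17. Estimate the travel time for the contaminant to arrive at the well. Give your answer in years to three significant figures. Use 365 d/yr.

37.8 years

Darcy flux q = K·i = 1.10 × 0.013 = 0.01430 m/d
Average linear velocity = 0.01430 / 0.17 = 0.08412 m/d
L = 1.16 km = 1160 m
t = L / v = 1160 / 0.08412 = 13790 d
   = 13790 / 365 = 37.8 yr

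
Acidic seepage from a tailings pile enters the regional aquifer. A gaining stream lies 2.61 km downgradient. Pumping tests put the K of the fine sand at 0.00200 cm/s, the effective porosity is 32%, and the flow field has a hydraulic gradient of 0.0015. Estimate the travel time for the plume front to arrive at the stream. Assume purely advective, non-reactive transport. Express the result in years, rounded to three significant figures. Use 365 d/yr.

883 years

K = 0.00200 cm/s × 864 = 1.728 m/d
Darcy flux q = K·i = 1.728 × 0.0015 = 0.002592 m/d
v = Ki/n = 1.728·0.0015/0.32 = 0.008100 m/d
L = 2.61 km = 2610 m
t = L / v = 2610 / 0.008100 = 322200 d
   = 322200 / 365 = 883 yr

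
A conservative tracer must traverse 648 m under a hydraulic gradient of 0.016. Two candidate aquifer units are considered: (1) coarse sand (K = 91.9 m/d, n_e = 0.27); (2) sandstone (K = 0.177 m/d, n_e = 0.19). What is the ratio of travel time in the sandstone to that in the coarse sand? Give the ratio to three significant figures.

Unit 1 (coarse sand): v = 91.9×0.016/0.27 = 5.446 m/d, t = 648/5.446 = 119.0 d
Unit 2 (sandstone): v = 0.177×0.016/0.19 = 0.01491 m/d, t = 648/0.01491 = 43470 d
t(sandstone) / t(coarse sand) = 43470/119.0 = 365

365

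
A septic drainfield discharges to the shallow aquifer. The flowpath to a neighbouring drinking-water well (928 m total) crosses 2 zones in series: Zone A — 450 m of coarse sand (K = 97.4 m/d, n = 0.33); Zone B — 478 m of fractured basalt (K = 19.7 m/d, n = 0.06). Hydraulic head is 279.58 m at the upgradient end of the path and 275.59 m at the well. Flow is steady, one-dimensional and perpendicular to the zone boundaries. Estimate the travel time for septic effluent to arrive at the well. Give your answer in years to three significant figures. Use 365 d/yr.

Total head drop ΔH = 279.58 − 275.59 = 3.99 m
Continuity: the same q passes through each zone, so ΔH = q·Σ(L_j/K_j) — the zones act as resistances in series.
Σ(L/K) = 450/97.4 + 478/19.7 = 4.620 + 24.26 = 28.88 d
q = ΔH / Σ(L/K) = 3.99 / 28.88 = 0.1381 m/d (same in every zone)
Zone A: v = q/n = 0.1381/0.33 = 0.4186 m/d → t_A = 450/0.4186 = 1075 d
Zone B: v = q/n = 0.1381/0.06 = 2.302 m/d → t_B = 478/2.302 = 207.6 d
Total t = 1075 + 207.6 = 1283 d
   = 1283 / 365 = 3.51 yr

3.51 years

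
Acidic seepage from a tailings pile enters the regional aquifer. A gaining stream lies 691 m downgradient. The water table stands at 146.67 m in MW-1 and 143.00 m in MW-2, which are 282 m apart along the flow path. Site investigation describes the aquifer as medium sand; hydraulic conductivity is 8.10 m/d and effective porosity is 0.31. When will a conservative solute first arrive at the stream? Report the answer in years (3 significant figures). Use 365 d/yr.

Hydraulic gradient i = (146.67 − 143.00) / 282 = 3.67 / 282 = 0.01301
q = Ki = 8.10 × 0.01301 = 0.1054 m/d
Average linear velocity = 0.1054 / 0.31 = 0.3400 m/d
t = L / v = 691 / 0.3400 = 2032 d
   = 2032 / 365 = 5.57 yr

5.57 years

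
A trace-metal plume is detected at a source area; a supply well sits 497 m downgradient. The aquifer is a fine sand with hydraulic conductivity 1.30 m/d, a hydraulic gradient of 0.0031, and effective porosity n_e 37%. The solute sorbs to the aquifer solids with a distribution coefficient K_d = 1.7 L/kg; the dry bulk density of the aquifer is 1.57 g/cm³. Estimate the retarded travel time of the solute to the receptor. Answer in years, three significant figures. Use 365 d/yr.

Darcy flux q = K·i = 1.30 × 0.0031 = 0.004030 m/d
v = Ki/n = 1.30·0.0031/0.37 = 0.01089 m/d
Retardation R = 1 + ρ_b·K_d/n = 1 + 1.57×1.7/0.37 = 8.214
Contaminant velocity v_c = v/R = 0.01089/8.214 = 0.001326 m/d
t = L/v_c = 497/0.001326 = 374800 d
   = 374800/365 = 1030 yr

1030 years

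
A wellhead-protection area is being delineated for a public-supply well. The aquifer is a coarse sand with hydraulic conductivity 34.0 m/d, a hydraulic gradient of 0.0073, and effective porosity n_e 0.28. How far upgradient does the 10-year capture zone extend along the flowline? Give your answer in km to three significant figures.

3.24 km

Darcy flux q = K·i = 34.0 × 0.0073 = 0.2482 m/d
Seepage velocity v = q / n = 0.2482 / 0.28 = 0.8864 m/d
T = 10 yr × 365 = 3650 d
L = v × T = 0.8864 × 3650 = 3235 m
   = 3.24 km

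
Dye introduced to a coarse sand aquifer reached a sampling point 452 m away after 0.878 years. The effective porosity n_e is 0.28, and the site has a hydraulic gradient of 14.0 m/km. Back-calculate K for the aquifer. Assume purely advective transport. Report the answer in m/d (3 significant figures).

28.2 m/d

t = 0.878 years = 320.5 d
v = L / t = 452 / 320.5 = 1.410 m/d
K = v · n / i = 1.410 × 0.28 / 0.014 = 28.2 m/d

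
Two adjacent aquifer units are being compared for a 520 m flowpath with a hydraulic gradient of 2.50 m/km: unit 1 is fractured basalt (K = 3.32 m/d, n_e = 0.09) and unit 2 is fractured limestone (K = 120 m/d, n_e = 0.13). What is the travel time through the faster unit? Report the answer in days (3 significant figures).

225 days

Unit 1 (fractured basalt): v = 3.32×0.0025/0.09 = 0.09222 m/d, t = 520/0.09222 = 5639 d
Unit 2 (fractured limestone): v = 120×0.0025/0.13 = 2.308 m/d, t = 520/2.308 = 225.3 d
Faster unit: t = 225 d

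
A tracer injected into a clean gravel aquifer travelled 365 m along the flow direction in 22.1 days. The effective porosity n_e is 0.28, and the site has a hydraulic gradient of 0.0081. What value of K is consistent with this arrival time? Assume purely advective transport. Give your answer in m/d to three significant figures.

v = L / t = 365 / 22.1 = 16.52 m/d
K = v · n / i = 16.52 × 0.28 / 0.0081 = 571 m/d

571 m/d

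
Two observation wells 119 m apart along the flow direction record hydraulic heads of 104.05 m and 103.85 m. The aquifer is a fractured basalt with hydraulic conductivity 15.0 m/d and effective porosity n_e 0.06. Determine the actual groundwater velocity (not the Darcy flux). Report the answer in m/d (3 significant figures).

0.420 m/d

Hydraulic gradient i = (104.05 − 103.85) / 119 = 0.20 / 119 = 0.001681
q = Ki = 15.0 × 0.001681 = 0.02521 m/d
v_s = q/n_e = 0.02521/0.06 = 0.4202 m/d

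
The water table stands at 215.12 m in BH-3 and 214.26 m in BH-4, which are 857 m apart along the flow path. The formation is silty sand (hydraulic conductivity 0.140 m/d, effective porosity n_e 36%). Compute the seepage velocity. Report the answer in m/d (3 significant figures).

3.90e-4 m/d

Hydraulic gradient i = (215.12 − 214.26) / 857 = 0.86 / 857 = 0.001004
Darcy flux q = K·i = 0.140 × 0.001004 = 1.405e-4 m/d
Average linear velocity = 1.405e-4 / 0.36 = 3.903e-4 m/d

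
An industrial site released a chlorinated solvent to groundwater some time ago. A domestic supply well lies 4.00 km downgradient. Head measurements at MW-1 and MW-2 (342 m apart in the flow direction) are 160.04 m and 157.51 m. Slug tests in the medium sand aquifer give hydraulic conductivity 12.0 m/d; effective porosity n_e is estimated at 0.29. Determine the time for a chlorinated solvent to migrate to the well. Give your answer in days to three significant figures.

Hydraulic gradient i = (160.04 − 157.51) / 342 = 2.53 / 342 = 0.007398
q = Ki = 12.0 × 0.007398 = 0.08877 m/d
Seepage velocity v = q / n = 0.08877 / 0.29 = 0.3061 m/d
L = 4.00 km = 4000 m
t = L / v = 4000 / 0.3061 = 13070 d

13100 days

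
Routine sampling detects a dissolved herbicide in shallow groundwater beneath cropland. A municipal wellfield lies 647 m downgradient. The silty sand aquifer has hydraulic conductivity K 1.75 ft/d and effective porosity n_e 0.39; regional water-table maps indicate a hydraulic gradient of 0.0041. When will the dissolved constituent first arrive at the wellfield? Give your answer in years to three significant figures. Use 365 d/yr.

316 years

K = 1.75 ft/d × 0.3048 = 0.5334 m/d
Specific discharge q = 0.5334 × 0.0041 = 0.002187 m/d
v_s = q/n_e = 0.002187/0.39 = 0.005608 m/d
t = L / v = 647 / 0.005608 = 115400 d
   = 115400 / 365 = 316 yr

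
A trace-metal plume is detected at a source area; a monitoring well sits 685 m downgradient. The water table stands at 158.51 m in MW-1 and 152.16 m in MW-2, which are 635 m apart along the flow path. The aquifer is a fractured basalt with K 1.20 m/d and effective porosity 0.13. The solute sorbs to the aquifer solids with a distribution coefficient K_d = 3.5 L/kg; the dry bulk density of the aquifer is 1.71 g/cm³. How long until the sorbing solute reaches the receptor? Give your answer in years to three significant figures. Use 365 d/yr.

Hydraulic gradient i = (158.51 − 152.16) / 635 = 6.35 / 635 = 0.01000
q = Ki = 1.20 × 0.01000 = 0.01200 m/d
v_s = q/n_e = 0.01200/0.13 = 0.09231 m/d
Retardation R = 1 + ρ_b·K_d/n = 1 + 1.71×3.5/0.13 = 47.04
Contaminant velocity v_c = v/R = 0.09231/47.04 = 0.001962 m/d
t = L/v_c = 685/0.001962 = 349100 d
   = 349100/365 = 956 yr

956 years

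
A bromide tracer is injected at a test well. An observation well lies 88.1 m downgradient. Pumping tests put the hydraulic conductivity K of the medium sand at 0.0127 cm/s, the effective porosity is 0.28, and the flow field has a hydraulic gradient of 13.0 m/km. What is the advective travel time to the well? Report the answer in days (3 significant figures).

173 days

K = 0.0127 cm/s × 864 = 10.97 m/d
Darcy flux q = K·i = 10.97 × 0.013 = 0.1426 m/d
Average linear velocity = 0.1426 / 0.28 = 0.5095 m/d
t = L / v = 88.1 / 0.5095 = 172.9 d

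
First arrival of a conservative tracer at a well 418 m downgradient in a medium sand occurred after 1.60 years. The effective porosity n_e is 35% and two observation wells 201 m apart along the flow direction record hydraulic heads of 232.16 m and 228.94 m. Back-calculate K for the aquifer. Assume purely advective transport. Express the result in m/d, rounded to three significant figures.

15.6 m/d

Hydraulic gradient i = (232.16 − 228.94) / 201 = 3.22 / 201 = 0.01602
t = 1.60 years = 584.0 d
v = L / t = 418 / 584.0 = 0.7158 m/d
K = v · n / i = 0.7158 × 0.35 / 0.01602 = 15.6 m/d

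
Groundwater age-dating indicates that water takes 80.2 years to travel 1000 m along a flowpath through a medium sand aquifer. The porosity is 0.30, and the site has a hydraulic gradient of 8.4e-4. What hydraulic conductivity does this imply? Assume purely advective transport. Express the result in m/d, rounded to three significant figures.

t = 80.2 years = 29270 d
v = L / t = 1000 / 29270 = 0.03416 m/d
K = v · n / i = 0.03416 × 0.30 / 8.4e-4 = 12.2 m/d

12.2 m/d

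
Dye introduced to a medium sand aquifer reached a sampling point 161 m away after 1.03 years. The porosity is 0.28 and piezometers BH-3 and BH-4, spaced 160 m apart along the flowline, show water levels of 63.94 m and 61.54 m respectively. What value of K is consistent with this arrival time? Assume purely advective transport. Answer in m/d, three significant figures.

Hydraulic gradient i = (63.94 − 61.54) / 160 = 2.40 / 160 = 0.01500
t = 1.03 years = 376.0 d
v = L / t = 161 / 376.0 = 0.4282 m/d
K = v · n / i = 0.4282 × 0.28 / 0.01500 = 7.99 m/d

7.99 m/d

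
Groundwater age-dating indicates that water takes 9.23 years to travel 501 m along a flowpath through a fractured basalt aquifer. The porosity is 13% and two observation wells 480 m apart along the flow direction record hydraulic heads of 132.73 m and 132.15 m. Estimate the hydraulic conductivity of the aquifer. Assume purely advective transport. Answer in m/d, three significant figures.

Hydraulic gradient i = (132.73 − 132.15) / 480 = 0.58 / 480 = 0.001208
t = 9.23 years = 3369 d
v = L / t = 501 / 3369 = 0.1487 m/d
K = v · n / i = 0.1487 × 0.13 / 0.001208 = 16.0 m/d

16.0 m/d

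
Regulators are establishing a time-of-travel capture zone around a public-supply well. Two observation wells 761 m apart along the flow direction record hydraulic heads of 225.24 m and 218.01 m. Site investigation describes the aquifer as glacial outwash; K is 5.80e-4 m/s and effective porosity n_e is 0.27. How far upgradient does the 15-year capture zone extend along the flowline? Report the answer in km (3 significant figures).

9.65 km

Hydraulic gradient i = (225.24 − 218.01) / 761 = 7.23 / 761 = 0.009501
K = 5.80e-4 m/s × 86400 s/d = 50.11 m/d
Darcy flux q = K·i = 50.11 × 0.009501 = 0.4761 m/d
v_s = q/n_e = 0.4761/0.27 = 1.763 m/d
T = 15 yr × 365 = 5475 d
L = v × T = 1.763 × 5475 = 9654 m
   = 9.65 km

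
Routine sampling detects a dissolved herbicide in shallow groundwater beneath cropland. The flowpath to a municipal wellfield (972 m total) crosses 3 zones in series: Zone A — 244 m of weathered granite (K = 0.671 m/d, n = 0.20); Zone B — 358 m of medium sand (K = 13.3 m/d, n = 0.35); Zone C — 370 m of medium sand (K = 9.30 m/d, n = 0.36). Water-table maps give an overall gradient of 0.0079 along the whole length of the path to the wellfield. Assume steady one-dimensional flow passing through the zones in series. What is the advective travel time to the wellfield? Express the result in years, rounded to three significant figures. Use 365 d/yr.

47.2 years

Steady 1-D flow in series ⇒ the Darcy flux q is identical in every zone and the zone head losses add (resistances L/K in series).
Σ(L/K) = 244/0.671 + 358/13.3 + 370/9.30 = 363.6 + 26.92 + 39.78 = 430.3 d
K_eq = L_total / Σ(L/K) = 972 / 430.3 = 2.259 m/d
q = K_eq · i = 2.259 × 0.0079 = 0.01784 m/d (same in every zone)
Zone A: v = q/n = 0.01784/0.20 = 0.08922 m/d → t_A = 244/0.08922 = 2735 d
Zone B: v = q/n = 0.01784/0.35 = 0.05098 m/d → t_B = 358/0.05098 = 7022 d
Zone C: v = q/n = 0.01784/0.36 = 0.04957 m/d → t_C = 370/0.04957 = 7465 d
Total t = 2735 + 7022 + 7465 = 17220 d
   = 17220 / 365 = 47.2 yr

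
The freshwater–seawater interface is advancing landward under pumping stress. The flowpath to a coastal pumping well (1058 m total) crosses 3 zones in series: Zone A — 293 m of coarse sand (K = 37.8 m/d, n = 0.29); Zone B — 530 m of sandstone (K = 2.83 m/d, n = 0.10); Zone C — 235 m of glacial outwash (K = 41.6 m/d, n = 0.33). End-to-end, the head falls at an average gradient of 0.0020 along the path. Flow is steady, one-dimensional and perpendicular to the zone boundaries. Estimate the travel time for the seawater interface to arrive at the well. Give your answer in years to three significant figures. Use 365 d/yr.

56.0 years

Continuity: the same q passes through each zone, so ΔH = q·Σ(L_j/K_j) — the zones act as resistances in series.
Σ(L/K) = 293/37.8 + 530/2.83 + 235/41.6 = 7.751 + 187.3 + 5.649 = 200.7 d
K_eq = L_total / Σ(L/K) = 1058 / 200.7 = 5.272 m/d
q = K_eq · i = 5.272 × 0.0020 = 0.01054 m/d (same in every zone)
Zone A: v = q/n = 0.01054/0.29 = 0.03636 m/d → t_A = 293/0.03636 = 8058 d
Zone B: v = q/n = 0.01054/0.10 = 0.1054 m/d → t_B = 530/0.1054 = 5026 d
Zone C: v = q/n = 0.01054/0.33 = 0.03195 m/d → t_C = 235/0.03195 = 7355 d
Total t = 8058 + 5026 + 7355 = 20440 d
   = 20440 / 365 = 56.0 yr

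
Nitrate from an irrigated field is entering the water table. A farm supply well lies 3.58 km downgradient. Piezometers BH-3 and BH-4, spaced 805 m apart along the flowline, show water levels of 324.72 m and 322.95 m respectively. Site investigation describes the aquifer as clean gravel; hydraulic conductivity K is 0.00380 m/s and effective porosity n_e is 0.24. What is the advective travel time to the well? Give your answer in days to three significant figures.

Hydraulic gradient i = (324.72 − 322.95) / 805 = 1.77 / 805 = 0.002199
K = 0.00380 m/s × 86400 s/d = 328.3 m/d
Specific discharge q = 328.3 × 0.002199 = 0.7219 m/d
Average linear velocity = 0.7219 / 0.24 = 3.008 m/d
L = 3.58 km = 3580 m
t = L / v = 3580 / 3.008 = 1190 d

1190 days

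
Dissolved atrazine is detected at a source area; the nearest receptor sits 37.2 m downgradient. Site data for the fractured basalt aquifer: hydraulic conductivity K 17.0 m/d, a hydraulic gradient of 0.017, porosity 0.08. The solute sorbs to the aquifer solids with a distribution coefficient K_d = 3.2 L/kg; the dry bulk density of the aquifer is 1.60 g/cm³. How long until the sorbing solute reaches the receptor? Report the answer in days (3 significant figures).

669 days

Specific discharge q = 17.0 × 0.017 = 0.2890 m/d
Average linear velocity = 0.2890 / 0.08 = 3.613 m/d
Retardation R = 1 + ρ_b·K_d/n = 1 + 1.60×3.2/0.08 = 65.00
Contaminant velocity v_c = v/R = 3.613/65.00 = 0.05558 m/d
t = L/v_c = 37.2/0.05558 = 669.3 d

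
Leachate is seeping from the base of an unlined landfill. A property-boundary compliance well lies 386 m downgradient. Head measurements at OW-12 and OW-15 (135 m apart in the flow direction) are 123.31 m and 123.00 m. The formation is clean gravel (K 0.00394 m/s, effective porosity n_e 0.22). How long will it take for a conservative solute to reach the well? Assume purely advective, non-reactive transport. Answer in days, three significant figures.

Hydraulic gradient i = (123.31 − 123.00) / 135 = 0.31 / 135 = 0.002296
K = 0.00394 m/s × 86400 s/d = 340.4 m/d
Darcy flux q = K·i = 340.4 × 0.002296 = 0.7817 m/d
v_s = q/n_e = 0.7817/0.22 = 3.553 m/d
t = L / v = 386 / 3.553 = 108.6 d

109 days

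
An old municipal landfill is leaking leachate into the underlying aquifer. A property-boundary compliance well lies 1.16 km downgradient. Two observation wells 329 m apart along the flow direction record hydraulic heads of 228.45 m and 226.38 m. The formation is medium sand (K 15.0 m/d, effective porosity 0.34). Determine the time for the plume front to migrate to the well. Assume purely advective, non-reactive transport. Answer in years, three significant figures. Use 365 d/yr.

Hydraulic gradient i = (228.45 − 226.38) / 329 = 2.07 / 329 = 0.006292
q = Ki = 15.0 × 0.006292 = 0.09438 m/d
Seepage velocity v = q / n = 0.09438 / 0.34 = 0.2776 m/d
L = 1.16 km = 1160 m
t = L / v = 1160 / 0.2776 = 4179 d
   = 4179 / 365 = 11.4 yr

11.4 years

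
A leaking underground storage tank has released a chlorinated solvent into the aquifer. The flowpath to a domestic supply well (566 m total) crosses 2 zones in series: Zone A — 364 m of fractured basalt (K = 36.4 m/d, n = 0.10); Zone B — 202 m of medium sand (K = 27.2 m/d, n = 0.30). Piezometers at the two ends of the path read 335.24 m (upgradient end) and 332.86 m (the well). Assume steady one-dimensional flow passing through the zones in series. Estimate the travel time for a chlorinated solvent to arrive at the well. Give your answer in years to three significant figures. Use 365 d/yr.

1.95 years

Total head drop ΔH = 335.24 − 332.86 = 2.38 m
Continuity: the same q passes through each zone, so ΔH = q·Σ(L_j/K_j) — the zones act as resistances in series.
Σ(L/K) = 364/36.4 + 202/27.2 = 10.00 + 7.426 = 17.43 d
q = ΔH / Σ(L/K) = 2.38 / 17.43 = 0.1366 m/d (same in every zone)
Zone A: v = q/n = 0.1366/0.10 = 1.366 m/d → t_A = 364/1.366 = 266.5 d
Zone B: v = q/n = 0.1366/0.30 = 0.4552 m/d → t_B = 202/0.4552 = 443.7 d
Total t = 266.5 + 443.7 = 710.2 d
   = 710.2 / 365 = 1.95 yr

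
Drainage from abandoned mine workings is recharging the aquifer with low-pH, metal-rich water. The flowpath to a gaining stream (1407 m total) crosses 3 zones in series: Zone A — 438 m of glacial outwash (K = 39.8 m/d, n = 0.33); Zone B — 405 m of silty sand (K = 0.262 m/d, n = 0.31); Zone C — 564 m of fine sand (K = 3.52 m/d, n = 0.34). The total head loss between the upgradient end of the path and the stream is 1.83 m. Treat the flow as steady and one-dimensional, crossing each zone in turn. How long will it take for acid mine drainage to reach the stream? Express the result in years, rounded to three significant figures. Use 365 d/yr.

1190 years

Continuity: the same q passes through each zone, so ΔH = q·Σ(L_j/K_j) — the zones act as resistances in series.
Σ(L/K) = 438/39.8 + 405/0.262 + 564/3.52 = 11.01 + 1546 + 160.2 = 1717 d
q = ΔH / Σ(L/K) = 1.83 / 1717 = 0.001066 m/d (same in every zone)
Zone A: v = q/n = 0.001066/0.33 = 0.003230 m/d → t_A = 438/0.003230 = 135600 d
Zone B: v = q/n = 0.001066/0.31 = 0.003438 m/d → t_B = 405/0.003438 = 117800 d
Zone C: v = q/n = 0.001066/0.34 = 0.003135 m/d → t_C = 564/0.003135 = 179900 d
Total t = 135600 + 117800 + 179900 = 433300 d
   = 433300 / 365 = 1190 yr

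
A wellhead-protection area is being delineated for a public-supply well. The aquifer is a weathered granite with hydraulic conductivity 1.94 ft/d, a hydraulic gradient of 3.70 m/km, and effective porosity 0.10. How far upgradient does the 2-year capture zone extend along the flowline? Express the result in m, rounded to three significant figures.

K = 1.94 ft/d × 0.3048 = 0.5913 m/d
Specific discharge q = 0.5913 × 0.0037 = 0.002188 m/d
v = Ki/n = 0.5913·0.0037/0.10 = 0.02188 m/d
T = 2 yr × 365 = 730 d
L = v × T = 0.02188 × 730 = 15.97 m

16.0 m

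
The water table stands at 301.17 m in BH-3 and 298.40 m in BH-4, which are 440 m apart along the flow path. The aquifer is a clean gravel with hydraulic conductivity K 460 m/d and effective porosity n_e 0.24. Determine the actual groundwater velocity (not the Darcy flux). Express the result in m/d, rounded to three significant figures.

12.1 m/d

Hydraulic gradient i = (301.17 − 298.40) / 440 = 2.77 / 440 = 0.006295
Darcy flux q = K·i = 460 × 0.006295 = 2.896 m/d
Average linear velocity = 2.896 / 0.24 = 12.07 m/d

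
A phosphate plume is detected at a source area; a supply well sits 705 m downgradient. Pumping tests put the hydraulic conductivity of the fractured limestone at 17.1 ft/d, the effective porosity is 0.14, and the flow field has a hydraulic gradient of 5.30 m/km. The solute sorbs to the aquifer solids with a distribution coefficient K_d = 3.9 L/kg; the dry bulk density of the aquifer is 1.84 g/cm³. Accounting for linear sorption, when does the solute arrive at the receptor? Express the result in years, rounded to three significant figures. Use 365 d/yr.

512 years

K = 17.1 ft/d × 0.3048 = 5.212 m/d
q = Ki = 5.212 × 0.0053 = 0.02762 m/d
Seepage velocity v = q / n = 0.02762 / 0.14 = 0.1973 m/d
Retardation R = 1 + ρ_b·K_d/n = 1 + 1.84×3.9/0.14 = 52.26
Contaminant velocity v_c = v/R = 0.1973/52.26 = 0.003776 m/d
t = L/v_c = 705/0.003776 = 186700 d
   = 186700/365 = 512 yr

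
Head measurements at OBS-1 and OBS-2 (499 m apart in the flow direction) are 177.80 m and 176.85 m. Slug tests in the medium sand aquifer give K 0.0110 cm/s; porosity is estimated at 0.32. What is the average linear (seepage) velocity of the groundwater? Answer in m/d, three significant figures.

Hydraulic gradient i = (177.80 − 176.85) / 499 = 0.95 / 499 = 0.001904
K = 0.0110 cm/s × 864 = 9.504 m/d
Darcy flux q = K·i = 9.504 × 0.001904 = 0.01809 m/d
v = Ki/n = 9.504·0.001904/0.32 = 0.05654 m/d

0.0565 m/d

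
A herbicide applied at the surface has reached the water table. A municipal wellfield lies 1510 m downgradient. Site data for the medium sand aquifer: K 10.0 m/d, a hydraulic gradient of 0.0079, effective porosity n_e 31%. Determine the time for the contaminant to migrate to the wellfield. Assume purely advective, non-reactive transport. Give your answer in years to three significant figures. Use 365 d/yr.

16.2 years

Specific discharge q = 10.0 × 0.0079 = 0.07900 m/d
Seepage velocity v = q / n = 0.07900 / 0.31 = 0.2548 m/d
t = L / v = 1510 / 0.2548 = 5925 d
   = 5925 / 365 = 16.2 yr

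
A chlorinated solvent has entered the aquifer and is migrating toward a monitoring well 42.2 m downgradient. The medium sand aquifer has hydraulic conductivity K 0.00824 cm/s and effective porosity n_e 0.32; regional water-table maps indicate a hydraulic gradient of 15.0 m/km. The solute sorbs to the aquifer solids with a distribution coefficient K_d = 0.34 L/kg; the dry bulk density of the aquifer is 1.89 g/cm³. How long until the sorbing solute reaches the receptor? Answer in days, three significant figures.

380 days

K = 0.00824 cm/s × 864 = 7.119 m/d
q = Ki = 7.119 × 0.015 = 0.1068 m/d
v_s = q/n_e = 0.1068/0.32 = 0.3337 m/d
Retardation R = 1 + ρ_b·K_d/n = 1 + 1.89×0.34/0.32 = 3.008
Contaminant velocity v_c = v/R = 0.3337/3.008 = 0.1109 m/d
t = L/v_c = 42.2/0.1109 = 380.4 d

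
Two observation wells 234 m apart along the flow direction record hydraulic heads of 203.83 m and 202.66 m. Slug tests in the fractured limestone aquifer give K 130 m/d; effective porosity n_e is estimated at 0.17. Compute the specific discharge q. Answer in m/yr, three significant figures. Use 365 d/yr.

237 m/yr

Hydraulic gradient i = (203.83 − 202.66) / 234 = 1.17 / 234 = 0.005000
q = Ki = 130 × 0.005000 = 0.6500 m/d
   = 0.6500 × 365 = 237 m/yr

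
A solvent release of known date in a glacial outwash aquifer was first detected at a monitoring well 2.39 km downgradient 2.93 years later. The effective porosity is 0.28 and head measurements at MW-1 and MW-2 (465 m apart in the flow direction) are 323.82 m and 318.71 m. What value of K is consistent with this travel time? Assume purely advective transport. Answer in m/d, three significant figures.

Hydraulic gradient i = (323.82 − 318.71) / 465 = 5.11 / 465 = 0.01099
t = 2.93 years = 1069 d
L = 2.39 km = 2390 m
v = L / t = 2390 / 1069 = 2.235 m/d
K = v · n / i = 2.235 × 0.28 / 0.01099 = 56.9 m/d

56.9 m/d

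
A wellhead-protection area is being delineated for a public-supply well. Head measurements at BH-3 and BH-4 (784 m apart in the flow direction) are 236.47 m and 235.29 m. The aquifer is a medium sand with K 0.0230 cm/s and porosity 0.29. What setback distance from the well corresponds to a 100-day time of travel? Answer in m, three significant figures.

10.3 m

Hydraulic gradient i = (236.47 − 235.29) / 784 = 1.18 / 784 = 0.001505
K = 0.0230 cm/s × 864 = 19.87 m/d
Specific discharge q = 19.87 × 0.001505 = 0.02991 m/d
Seepage velocity v = q / n = 0.02991 / 0.29 = 0.1031 m/d
L = v × T = 0.1031 × 100 = 10.31 m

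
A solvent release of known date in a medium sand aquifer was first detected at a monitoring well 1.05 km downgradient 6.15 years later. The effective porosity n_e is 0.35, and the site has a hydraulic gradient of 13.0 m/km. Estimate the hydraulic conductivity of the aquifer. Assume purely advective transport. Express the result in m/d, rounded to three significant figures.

12.6 m/d

t = 6.15 years = 2245 d
L = 1.05 km = 1050 m
v = L / t = 1050 / 2245 = 0.4678 m/d
K = v · n / i = 0.4678 × 0.35 / 0.013 = 12.6 m/d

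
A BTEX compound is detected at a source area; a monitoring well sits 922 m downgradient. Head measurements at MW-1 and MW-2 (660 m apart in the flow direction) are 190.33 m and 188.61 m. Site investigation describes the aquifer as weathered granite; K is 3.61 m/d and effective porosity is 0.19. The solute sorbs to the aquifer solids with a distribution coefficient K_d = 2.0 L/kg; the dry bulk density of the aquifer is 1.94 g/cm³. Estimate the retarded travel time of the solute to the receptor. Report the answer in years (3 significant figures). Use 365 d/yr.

Hydraulic gradient i = (190.33 − 188.61) / 660 = 1.72 / 660 = 0.002606
q = Ki = 3.61 × 0.002606 = 0.009408 m/d
v_s = q/n_e = 0.009408/0.19 = 0.04952 m/d
Retardation R = 1 + ρ_b·K_d/n = 1 + 1.94×2.0/0.19 = 21.42
Contaminant velocity v_c = v/R = 0.04952/21.42 = 0.002312 m/d
t = L/v_c = 922/0.002312 = 398900 d
   = 398900/365 = 1090 yr

1090 years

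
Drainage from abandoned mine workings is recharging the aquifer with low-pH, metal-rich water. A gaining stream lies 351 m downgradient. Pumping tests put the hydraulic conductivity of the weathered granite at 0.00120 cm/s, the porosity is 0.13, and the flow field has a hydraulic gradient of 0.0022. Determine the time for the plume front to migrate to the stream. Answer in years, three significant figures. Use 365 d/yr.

K = 0.00120 cm/s × 864 = 1.037 m/d
Specific discharge q = 1.037 × 0.0022 = 0.002281 m/d
v = Ki/n = 1.037·0.0022/0.13 = 0.01755 m/d
t = L / v = 351 / 0.01755 = 20000 d
   = 20000 / 365 = 54.8 yr

54.8 years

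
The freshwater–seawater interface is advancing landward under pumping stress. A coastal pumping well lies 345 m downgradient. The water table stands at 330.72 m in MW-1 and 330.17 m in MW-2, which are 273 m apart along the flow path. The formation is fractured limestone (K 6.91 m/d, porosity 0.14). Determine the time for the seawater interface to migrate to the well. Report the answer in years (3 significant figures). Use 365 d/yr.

9.51 years

Hydraulic gradient i = (330.72 − 330.17) / 273 = 0.55 / 273 = 0.002015
Specific discharge q = 6.91 × 0.002015 = 0.01392 m/d
v_s = q/n_e = 0.01392/0.14 = 0.09944 m/d
t = L / v = 345 / 0.09944 = 3470 d
   = 3470 / 365 = 9.51 yr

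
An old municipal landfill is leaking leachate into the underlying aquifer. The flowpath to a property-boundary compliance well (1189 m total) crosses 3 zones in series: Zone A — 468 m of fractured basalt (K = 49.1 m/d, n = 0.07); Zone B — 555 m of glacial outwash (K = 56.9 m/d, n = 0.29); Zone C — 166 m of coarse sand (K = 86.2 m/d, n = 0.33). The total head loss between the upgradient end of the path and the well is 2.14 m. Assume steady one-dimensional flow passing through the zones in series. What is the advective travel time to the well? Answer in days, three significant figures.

2460 days

Continuity: the same q passes through each zone, so ΔH = q·Σ(L_j/K_j) — the zones act as resistances in series.
Σ(L/K) = 468/49.1 + 555/56.9 + 166/86.2 = 9.532 + 9.754 + 1.926 = 21.21 d
q = ΔH / Σ(L/K) = 2.14 / 21.21 = 0.1009 m/d (same in every zone)
Zone A: v = q/n = 0.1009/0.07 = 1.441 m/d → t_A = 468/1.441 = 324.7 d
Zone B: v = q/n = 0.1009/0.29 = 0.3479 m/d → t_B = 555/0.3479 = 1595 d
Zone C: v = q/n = 0.1009/0.33 = 0.3057 m/d → t_C = 166/0.3057 = 543.0 d
Total t = 324.7 + 1595 + 543.0 = 2463 d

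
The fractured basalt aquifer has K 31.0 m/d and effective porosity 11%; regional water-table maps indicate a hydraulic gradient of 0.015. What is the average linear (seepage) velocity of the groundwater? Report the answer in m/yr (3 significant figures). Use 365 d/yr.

1540 m/yr

q = Ki = 31.0 × 0.015 = 0.4650 m/d
v = Ki/n = 31.0·0.015/0.11 = 4.227 m/d
   = 4.227 × 365 = 1540 m/yr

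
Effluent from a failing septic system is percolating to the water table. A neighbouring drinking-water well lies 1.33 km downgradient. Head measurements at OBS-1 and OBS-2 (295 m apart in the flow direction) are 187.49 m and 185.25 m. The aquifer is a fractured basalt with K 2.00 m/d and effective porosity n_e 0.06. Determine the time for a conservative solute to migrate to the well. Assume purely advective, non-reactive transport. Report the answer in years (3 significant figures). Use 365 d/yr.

Hydraulic gradient i = (187.49 − 185.25) / 295 = 2.24 / 295 = 0.007593
Darcy flux q = K·i = 2.00 × 0.007593 = 0.01519 m/d
v_s = q/n_e = 0.01519/0.06 = 0.2531 m/d
L = 1.33 km = 1330 m
t = L / v = 1330 / 0.2531 = 5255 d
   = 5255 / 365 = 14.4 yr

14.4 years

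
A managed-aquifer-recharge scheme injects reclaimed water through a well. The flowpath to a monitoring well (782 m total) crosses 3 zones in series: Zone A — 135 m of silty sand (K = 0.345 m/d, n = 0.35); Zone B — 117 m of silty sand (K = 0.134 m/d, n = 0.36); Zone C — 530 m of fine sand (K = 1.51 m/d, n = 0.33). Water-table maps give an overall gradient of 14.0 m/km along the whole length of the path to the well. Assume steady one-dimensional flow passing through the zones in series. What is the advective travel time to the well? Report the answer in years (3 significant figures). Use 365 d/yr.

Steady 1-D flow in series ⇒ the Darcy flux q is identical in every zone and the zone head losses add (resistances L/K in series).
Σ(L/K) = 135/0.345 + 117/0.134 + 530/1.51 = 391.3 + 873.1 + 351.0 = 1615 d
K_eq = L_total / Σ(L/K) = 782 / 1615 = 0.4841 m/d
q = K_eq · i = 0.4841 × 0.014 = 0.006777 m/d (same in every zone)
Zone A: v = q/n = 0.006777/0.35 = 0.01936 m/d → t_A = 135/0.01936 = 6972 d
Zone B: v = q/n = 0.006777/0.36 = 0.01883 m/d → t_B = 117/0.01883 = 6215 d
Zone C: v = q/n = 0.006777/0.33 = 0.02054 m/d → t_C = 530/0.02054 = 25810 d
Total t = 6972 + 6215 + 25810 = 38990 d
   = 38990 / 365 = 107 yr

107 years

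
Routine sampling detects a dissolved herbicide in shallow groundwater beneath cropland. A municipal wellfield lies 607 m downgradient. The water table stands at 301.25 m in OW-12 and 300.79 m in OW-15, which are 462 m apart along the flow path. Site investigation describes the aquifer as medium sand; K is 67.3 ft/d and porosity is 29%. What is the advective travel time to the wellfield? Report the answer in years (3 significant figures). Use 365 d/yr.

Hydraulic gradient i = (301.25 − 300.79) / 462 = 0.46 / 462 = 9.957e-4
K = 67.3 ft/d × 0.3048 = 20.51 m/d
Darcy flux q = K·i = 20.51 × 9.957e-4 = 0.02042 m/d
Average linear velocity = 0.02042 / 0.29 = 0.07043 m/d
t = L / v = 607 / 0.07043 = 8619 d
   = 8619 / 365 = 23.6 yr

23.6 years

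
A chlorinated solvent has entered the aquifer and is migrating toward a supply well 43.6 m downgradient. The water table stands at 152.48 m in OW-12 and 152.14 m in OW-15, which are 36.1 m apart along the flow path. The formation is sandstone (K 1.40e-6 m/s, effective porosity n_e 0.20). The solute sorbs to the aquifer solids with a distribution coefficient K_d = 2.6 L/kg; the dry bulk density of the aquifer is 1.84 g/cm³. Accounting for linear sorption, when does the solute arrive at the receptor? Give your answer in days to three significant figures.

Hydraulic gradient i = (152.48 − 152.14) / 36.1 = 0.34 / 36.1 = 0.009418
K = 1.40e-6 m/s × 86400 s/d = 0.1210 m/d
Specific discharge q = 0.1210 × 0.009418 = 0.001139 m/d
Average linear velocity = 0.001139 / 0.20 = 0.005696 m/d
Retardation R = 1 + ρ_b·K_d/n = 1 + 1.84×2.6/0.20 = 24.92
Contaminant velocity v_c = v/R = 0.005696/24.92 = 2.286e-4 m/d
t = L/v_c = 43.6/2.286e-4 = 190700 d

191000 days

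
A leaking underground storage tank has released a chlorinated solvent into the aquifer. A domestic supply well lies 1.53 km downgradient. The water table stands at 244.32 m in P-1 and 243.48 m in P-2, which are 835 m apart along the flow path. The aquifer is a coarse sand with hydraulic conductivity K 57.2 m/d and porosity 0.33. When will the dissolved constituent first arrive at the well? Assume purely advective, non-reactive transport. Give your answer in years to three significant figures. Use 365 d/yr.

24.0 years

Hydraulic gradient i = (244.32 − 243.48) / 835 = 0.84 / 835 = 0.001006
Specific discharge q = 57.2 × 0.001006 = 0.05754 m/d
Seepage velocity v = q / n = 0.05754 / 0.33 = 0.1744 m/d
L = 1.53 km = 1530 m
t = L / v = 1530 / 0.1744 = 8774 d
   = 8774 / 365 = 24.0 yr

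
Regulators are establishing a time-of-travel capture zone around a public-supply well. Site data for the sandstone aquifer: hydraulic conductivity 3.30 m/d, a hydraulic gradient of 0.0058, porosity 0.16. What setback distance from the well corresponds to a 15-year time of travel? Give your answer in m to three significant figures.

q = Ki = 3.30 × 0.0058 = 0.01914 m/d
v_s = q/n_e = 0.01914/0.16 = 0.1196 m/d
T = 15 yr × 365 = 5475 d
L = v × T = 0.1196 × 5475 = 654.9 m

655 m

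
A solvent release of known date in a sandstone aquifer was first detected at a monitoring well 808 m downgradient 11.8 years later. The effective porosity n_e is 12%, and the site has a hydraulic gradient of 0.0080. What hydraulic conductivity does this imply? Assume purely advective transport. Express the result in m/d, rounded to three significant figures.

2.81 m/d

t = 11.8 years = 4307 d
v = L / t = 808 / 4307 = 0.1876 m/d
K = v · n / i = 0.1876 × 0.12 / 0.0080 = 2.81 m/d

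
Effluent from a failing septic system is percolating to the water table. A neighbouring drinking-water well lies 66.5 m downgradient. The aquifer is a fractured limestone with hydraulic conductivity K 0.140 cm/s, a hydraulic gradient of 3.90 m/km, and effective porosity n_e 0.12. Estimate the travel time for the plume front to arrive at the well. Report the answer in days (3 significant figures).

16.9 days

K = 0.140 cm/s × 864 = 121.0 m/d
Specific discharge q = 121.0 × 0.0039 = 0.4717 m/d
Seepage velocity v = q / n = 0.4717 / 0.12 = 3.931 m/d
t = L / v = 66.5 / 3.931 = 16.92 d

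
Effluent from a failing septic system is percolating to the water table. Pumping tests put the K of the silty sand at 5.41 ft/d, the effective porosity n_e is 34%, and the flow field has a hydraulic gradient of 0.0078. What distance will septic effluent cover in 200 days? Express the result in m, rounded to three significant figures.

7.57 m

K = 5.41 ft/d × 0.3048 = 1.649 m/d
Darcy flux q = K·i = 1.649 × 0.0078 = 0.01286 m/d
v_s = q/n_e = 0.01286/0.34 = 0.03783 m/d
L = v × T = 0.03783 × 200 = 7.566 m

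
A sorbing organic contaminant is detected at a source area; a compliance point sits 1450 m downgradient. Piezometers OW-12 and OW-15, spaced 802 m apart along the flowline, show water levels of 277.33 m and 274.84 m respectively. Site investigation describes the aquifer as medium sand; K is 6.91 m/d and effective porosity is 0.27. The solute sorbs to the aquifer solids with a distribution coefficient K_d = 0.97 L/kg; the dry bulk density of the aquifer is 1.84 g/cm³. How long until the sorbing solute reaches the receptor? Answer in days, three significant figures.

Hydraulic gradient i = (277.33 − 274.84) / 802 = 2.49 / 802 = 0.003105
Specific discharge q = 6.91 × 0.003105 = 0.02145 m/d
v = Ki/n = 6.91·0.003105/0.27 = 0.07946 m/d
Retardation R = 1 + ρ_b·K_d/n = 1 + 1.84×0.97/0.27 = 7.610
Contaminant velocity v_c = v/R = 0.07946/7.610 = 0.01044 m/d
t = L/v_c = 1450/0.01044 = 138900 d

139000 days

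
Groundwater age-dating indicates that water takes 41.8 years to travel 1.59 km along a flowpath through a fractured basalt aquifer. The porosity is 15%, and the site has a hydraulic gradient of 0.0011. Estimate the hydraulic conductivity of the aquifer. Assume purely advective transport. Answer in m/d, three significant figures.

14.2 m/d

t = 41.8 years = 15260 d
L = 1.59 km = 1590 m
v = L / t = 1590 / 15260 = 0.1042 m/d
K = v · n / i = 0.1042 × 0.15 / 0.0011 = 14.2 m/d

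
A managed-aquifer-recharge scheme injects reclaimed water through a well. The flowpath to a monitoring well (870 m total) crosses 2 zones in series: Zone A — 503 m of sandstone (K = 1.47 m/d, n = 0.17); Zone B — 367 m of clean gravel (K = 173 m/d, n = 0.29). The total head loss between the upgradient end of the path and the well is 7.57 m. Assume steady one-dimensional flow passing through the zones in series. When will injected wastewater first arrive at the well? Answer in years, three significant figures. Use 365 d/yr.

23.9 years

Steady 1-D flow in series ⇒ the Darcy flux q is identical in every zone and the zone head losses add (resistances L/K in series).
Σ(L/K) = 503/1.47 + 367/173 = 342.2 + 2.121 = 344.3 d
q = ΔH / Σ(L/K) = 7.57 / 344.3 = 0.02199 m/d (same in every zone)
Zone A: v = q/n = 0.02199/0.17 = 0.1293 m/d → t_A = 503/0.1293 = 3889 d
Zone B: v = q/n = 0.02199/0.29 = 0.07582 m/d → t_B = 367/0.07582 = 4841 d
Total t = 3889 + 4841 = 8730 d
   = 8730 / 365 = 23.9 yr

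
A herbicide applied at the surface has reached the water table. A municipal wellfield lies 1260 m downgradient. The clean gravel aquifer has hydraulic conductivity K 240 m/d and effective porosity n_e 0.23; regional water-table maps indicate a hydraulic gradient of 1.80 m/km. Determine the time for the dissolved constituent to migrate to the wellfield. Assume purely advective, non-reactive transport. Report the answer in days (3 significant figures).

q = Ki = 240 × 0.0018 = 0.4320 m/d
v_s = q/n_e = 0.4320/0.23 = 1.878 m/d
t = L / v = 1260 / 1.878 = 670.8 d

671 days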